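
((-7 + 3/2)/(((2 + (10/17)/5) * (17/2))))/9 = -11/324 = -0.03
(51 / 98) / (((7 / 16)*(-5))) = -0.24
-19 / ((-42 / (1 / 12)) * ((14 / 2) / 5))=0.03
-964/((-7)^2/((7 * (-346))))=333544/7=47649.14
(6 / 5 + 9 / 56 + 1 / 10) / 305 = 409 / 85400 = 0.00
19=19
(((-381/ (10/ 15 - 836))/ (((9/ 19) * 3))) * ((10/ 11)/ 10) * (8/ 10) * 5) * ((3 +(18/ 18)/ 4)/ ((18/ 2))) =31369/ 744282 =0.04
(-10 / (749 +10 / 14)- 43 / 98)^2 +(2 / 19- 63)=-19691281342261 / 314103967744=-62.69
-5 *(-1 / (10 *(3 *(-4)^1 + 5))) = -1 / 14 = -0.07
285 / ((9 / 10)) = 316.67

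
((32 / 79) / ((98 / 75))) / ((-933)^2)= 400 / 1123220973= 0.00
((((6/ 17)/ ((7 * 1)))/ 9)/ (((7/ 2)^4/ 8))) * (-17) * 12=-1024/ 16807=-0.06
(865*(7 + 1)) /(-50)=-692 /5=-138.40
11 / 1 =11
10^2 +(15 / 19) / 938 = 1782215 / 17822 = 100.00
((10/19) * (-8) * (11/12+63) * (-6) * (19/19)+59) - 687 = 18748/19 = 986.74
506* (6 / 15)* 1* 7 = 7084 / 5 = 1416.80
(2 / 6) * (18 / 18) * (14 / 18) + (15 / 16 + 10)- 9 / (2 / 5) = -4883 / 432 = -11.30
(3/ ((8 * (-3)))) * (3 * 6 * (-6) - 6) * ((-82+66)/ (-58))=3.93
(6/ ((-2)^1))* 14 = -42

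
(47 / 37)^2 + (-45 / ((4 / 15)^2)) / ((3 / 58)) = -133973203 / 10952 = -12232.76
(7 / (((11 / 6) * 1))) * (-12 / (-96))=21 / 44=0.48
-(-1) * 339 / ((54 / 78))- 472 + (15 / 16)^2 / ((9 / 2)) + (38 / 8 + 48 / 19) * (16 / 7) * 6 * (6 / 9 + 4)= 3527953 / 7296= 483.55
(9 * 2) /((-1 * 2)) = -9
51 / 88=0.58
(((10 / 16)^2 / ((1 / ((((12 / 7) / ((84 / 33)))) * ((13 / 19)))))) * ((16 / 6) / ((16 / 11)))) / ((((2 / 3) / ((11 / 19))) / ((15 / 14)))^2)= 9635608125 / 33727404032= 0.29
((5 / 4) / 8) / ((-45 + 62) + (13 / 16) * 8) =0.01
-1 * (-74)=74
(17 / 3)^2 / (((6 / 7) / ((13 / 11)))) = 26299 / 594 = 44.27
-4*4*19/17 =-304/17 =-17.88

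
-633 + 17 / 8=-5047 / 8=-630.88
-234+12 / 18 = -700 / 3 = -233.33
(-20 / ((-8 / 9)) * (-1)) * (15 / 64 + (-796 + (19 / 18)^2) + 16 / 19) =390935215 / 21888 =17860.71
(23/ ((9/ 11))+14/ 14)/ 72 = 0.40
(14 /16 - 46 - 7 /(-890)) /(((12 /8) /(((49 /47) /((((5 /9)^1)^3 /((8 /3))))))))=-1274977746 /2614375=-487.68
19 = 19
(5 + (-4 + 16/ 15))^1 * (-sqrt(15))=-31 * sqrt(15)/ 15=-8.00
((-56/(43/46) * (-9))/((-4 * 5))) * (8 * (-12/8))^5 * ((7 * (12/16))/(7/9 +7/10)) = 19470108672/817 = 23831222.36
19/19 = 1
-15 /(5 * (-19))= 3 /19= 0.16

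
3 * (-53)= -159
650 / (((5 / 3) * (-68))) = -195 / 34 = -5.74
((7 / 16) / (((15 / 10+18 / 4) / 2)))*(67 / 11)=469 / 528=0.89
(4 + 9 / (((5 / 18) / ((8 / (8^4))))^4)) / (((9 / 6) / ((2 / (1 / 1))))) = 10737418299049 / 2013265920000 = 5.33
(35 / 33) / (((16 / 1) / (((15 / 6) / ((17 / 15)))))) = 875 / 5984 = 0.15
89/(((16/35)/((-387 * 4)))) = -1205505/4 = -301376.25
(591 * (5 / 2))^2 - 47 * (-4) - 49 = 8732581 / 4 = 2183145.25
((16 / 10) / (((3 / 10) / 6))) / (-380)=-0.08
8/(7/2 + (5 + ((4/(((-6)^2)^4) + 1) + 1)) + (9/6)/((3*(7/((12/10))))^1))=117573120/155574467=0.76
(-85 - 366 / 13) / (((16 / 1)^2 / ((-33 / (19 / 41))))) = 1990263 / 63232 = 31.48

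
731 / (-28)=-731 / 28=-26.11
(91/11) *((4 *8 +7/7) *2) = 546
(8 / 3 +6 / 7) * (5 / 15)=74 / 63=1.17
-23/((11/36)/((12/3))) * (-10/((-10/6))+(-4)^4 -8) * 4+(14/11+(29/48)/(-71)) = -305907.10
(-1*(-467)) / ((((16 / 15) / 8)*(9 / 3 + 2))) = 700.50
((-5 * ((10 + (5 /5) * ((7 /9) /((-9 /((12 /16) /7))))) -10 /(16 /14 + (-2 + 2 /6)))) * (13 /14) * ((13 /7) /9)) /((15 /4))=-5838781 /785862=-7.43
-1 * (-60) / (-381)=-0.16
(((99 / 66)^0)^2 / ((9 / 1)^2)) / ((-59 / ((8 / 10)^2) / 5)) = -16 / 23895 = -0.00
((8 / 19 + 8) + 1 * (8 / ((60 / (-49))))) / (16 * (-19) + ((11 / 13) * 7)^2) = -90922 / 12952395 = -0.01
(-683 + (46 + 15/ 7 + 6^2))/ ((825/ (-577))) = 2418784/ 5775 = 418.84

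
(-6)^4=1296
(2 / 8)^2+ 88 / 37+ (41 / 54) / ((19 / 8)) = 838373 / 303696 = 2.76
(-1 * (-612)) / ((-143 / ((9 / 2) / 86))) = -0.22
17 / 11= 1.55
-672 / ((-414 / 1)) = 112 / 69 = 1.62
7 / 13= 0.54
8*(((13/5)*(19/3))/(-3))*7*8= -110656/45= -2459.02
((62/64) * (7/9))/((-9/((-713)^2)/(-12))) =110316073/216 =510722.56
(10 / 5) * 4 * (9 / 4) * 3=54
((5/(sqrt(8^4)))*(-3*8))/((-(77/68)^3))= 589560/456533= 1.29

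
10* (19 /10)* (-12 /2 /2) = -57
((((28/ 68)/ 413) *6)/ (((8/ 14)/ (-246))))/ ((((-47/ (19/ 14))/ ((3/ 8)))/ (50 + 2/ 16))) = 8434233/ 6034048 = 1.40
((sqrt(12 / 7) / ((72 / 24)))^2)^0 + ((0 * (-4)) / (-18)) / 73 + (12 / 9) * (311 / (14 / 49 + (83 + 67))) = 2966 / 789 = 3.76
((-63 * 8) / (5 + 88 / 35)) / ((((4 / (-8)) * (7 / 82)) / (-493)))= -774703.57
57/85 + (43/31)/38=70801/100130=0.71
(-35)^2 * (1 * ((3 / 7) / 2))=525 / 2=262.50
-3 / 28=-0.11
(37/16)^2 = 1369/256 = 5.35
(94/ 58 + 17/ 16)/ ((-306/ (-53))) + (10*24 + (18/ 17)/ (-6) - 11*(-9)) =16057835/ 47328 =339.29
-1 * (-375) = 375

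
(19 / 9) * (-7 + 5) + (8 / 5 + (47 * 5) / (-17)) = -12581 / 765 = -16.45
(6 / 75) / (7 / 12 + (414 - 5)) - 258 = -31701726 / 122875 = -258.00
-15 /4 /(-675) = 1 /180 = 0.01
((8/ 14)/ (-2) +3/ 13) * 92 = -5.05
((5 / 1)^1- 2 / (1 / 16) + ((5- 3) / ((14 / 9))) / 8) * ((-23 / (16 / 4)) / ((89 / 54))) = 93.64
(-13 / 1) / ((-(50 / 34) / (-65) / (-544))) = 1562912 / 5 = 312582.40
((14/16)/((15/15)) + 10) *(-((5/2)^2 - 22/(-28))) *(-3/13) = 51417/2912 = 17.66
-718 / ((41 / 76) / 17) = -927656 / 41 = -22625.76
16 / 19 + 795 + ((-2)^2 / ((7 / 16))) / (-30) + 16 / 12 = 529919 / 665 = 796.87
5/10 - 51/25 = -77/50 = -1.54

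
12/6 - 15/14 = 13/14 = 0.93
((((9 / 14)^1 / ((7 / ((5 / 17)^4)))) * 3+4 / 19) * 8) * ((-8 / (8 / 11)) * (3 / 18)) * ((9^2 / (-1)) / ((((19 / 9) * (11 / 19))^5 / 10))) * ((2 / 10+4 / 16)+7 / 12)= 1089333484106094 / 1138455624691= 956.85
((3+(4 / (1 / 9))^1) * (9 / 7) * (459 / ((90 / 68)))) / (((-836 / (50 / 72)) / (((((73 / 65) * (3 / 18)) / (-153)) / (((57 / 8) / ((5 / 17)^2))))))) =1825 / 8505882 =0.00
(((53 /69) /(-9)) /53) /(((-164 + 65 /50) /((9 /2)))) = 5 /112263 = 0.00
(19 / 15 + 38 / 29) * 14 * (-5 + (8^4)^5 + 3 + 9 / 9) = 1206263339553323761710 / 29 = 41595287570804267645.17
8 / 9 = 0.89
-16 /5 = -3.20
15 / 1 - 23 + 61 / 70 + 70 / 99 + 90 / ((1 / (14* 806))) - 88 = 1015465.58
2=2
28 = 28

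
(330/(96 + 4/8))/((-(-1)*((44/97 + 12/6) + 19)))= 64020/401633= 0.16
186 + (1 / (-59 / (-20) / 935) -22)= 28376 / 59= 480.95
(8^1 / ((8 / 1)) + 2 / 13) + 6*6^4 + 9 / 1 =101220 / 13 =7786.15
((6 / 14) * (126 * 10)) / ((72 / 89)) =1335 / 2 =667.50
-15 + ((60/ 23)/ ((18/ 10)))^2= -61415/ 4761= -12.90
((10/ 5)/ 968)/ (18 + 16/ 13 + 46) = 13/ 410432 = 0.00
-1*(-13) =13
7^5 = 16807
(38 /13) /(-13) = -38 /169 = -0.22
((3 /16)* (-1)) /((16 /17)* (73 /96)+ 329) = -153 /269048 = -0.00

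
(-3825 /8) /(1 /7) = -26775 /8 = -3346.88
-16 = -16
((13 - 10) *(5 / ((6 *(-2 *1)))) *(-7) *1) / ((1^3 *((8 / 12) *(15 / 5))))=35 / 8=4.38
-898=-898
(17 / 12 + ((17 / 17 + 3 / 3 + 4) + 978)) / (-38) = -11825 / 456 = -25.93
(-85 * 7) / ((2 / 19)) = -11305 / 2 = -5652.50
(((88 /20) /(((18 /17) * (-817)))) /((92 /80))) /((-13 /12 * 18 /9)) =1496 /732849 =0.00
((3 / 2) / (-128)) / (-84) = 1 / 7168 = 0.00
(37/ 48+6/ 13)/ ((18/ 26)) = 769/ 432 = 1.78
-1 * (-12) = 12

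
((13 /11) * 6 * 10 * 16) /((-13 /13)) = -12480 /11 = -1134.55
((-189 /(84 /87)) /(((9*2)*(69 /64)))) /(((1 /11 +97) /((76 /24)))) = -6061 /18423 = -0.33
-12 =-12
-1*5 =-5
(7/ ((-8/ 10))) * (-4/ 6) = 35/ 6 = 5.83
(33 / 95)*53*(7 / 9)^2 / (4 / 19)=28567 / 540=52.90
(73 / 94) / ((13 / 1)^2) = 73 / 15886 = 0.00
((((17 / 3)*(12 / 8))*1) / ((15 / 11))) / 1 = 187 / 30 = 6.23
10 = 10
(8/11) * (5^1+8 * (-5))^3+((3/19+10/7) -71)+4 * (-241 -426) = -49623836/1463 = -33919.23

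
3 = 3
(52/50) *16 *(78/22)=16224/275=59.00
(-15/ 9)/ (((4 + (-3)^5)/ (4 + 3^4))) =425/ 717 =0.59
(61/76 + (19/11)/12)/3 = 1187/3762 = 0.32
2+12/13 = 38/13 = 2.92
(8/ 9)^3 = 512/ 729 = 0.70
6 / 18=1 / 3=0.33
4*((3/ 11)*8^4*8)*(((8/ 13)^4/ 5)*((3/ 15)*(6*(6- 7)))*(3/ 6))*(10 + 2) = -57982058496/ 7854275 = -7382.23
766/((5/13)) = 9958/5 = 1991.60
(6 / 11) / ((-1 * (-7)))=6 / 77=0.08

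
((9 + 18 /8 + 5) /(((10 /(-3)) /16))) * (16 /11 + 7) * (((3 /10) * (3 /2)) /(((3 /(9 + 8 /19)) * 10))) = -1947699 /20900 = -93.19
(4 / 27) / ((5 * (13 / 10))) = 0.02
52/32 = 13/8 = 1.62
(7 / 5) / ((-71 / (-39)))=273 / 355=0.77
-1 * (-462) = 462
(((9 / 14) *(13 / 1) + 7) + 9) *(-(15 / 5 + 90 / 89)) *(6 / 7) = -52173 / 623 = -83.74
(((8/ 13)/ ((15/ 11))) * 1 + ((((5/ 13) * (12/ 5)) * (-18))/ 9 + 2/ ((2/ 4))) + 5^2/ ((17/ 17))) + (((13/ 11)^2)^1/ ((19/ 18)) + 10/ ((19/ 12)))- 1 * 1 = 15351802/ 448305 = 34.24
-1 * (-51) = 51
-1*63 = -63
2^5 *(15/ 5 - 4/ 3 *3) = -32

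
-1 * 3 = -3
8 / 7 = 1.14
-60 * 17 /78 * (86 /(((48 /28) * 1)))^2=-7701085 /234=-32910.62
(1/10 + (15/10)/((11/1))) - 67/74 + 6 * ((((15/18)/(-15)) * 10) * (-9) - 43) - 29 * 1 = -1048713/4070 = -257.67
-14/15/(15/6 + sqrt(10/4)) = -0.23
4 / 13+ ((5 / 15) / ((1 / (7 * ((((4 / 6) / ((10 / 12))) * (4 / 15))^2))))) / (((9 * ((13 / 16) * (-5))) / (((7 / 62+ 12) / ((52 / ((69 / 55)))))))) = 22380156068 / 72936703125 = 0.31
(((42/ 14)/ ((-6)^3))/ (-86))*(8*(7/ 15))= 7/ 11610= 0.00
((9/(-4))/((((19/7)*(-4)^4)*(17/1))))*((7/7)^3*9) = -567/330752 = -0.00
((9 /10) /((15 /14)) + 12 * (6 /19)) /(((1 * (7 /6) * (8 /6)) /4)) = 39582 /3325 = 11.90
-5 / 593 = -0.01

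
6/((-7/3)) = -2.57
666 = 666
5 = 5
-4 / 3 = -1.33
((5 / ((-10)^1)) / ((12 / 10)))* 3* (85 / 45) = -85 / 36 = -2.36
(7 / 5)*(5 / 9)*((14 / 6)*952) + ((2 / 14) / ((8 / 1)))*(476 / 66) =2052665 / 1188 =1727.83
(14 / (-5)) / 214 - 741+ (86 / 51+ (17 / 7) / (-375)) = -1176741341 / 1591625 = -739.33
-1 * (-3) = 3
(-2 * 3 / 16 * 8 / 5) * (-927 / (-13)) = -2781 / 65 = -42.78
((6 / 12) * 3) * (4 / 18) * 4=1.33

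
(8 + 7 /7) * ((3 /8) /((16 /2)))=27 /64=0.42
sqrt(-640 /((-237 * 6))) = 8 * sqrt(395) /237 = 0.67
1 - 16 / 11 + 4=39 / 11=3.55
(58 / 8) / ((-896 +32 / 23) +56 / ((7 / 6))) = -0.01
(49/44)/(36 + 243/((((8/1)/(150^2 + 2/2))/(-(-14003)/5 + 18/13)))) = 6370/10954180419237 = 0.00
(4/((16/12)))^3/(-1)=-27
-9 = -9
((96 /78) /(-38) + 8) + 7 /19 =2059 /247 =8.34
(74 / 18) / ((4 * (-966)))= -37 / 34776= -0.00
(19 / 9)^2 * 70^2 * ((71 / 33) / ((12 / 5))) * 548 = 86030451500 / 8019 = 10728326.66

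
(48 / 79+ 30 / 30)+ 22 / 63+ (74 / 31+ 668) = 103733923 / 154287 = 672.34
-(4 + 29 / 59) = -265 / 59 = -4.49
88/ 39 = 2.26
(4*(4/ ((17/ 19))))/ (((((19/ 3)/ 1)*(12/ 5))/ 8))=160/ 17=9.41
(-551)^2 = 303601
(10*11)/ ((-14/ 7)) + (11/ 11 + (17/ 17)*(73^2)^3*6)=908005357680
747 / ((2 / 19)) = 14193 / 2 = 7096.50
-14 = -14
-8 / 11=-0.73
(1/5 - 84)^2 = 175561/25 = 7022.44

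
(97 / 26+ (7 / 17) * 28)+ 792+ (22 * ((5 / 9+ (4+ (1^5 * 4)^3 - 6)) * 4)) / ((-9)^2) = 282012209 / 322218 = 875.22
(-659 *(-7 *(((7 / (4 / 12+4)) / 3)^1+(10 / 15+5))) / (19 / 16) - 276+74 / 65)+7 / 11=74708341 / 3135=23830.41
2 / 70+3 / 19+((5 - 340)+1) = -221986 / 665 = -333.81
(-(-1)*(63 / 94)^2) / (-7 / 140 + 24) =19845 / 1058111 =0.02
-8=-8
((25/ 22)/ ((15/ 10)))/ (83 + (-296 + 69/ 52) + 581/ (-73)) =-94900/ 27512859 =-0.00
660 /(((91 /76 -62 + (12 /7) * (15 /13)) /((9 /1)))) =-41081040 /406831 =-100.98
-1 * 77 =-77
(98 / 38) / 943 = 49 / 17917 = 0.00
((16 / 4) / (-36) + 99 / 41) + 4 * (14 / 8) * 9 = 24097 / 369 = 65.30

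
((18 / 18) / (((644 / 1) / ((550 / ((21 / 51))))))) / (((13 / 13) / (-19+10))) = -42075 / 2254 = -18.67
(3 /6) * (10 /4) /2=5 /8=0.62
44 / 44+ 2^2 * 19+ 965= 1042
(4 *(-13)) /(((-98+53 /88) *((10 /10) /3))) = 4576 /2857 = 1.60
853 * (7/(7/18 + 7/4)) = 30708/11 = 2791.64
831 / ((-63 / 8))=-2216 / 21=-105.52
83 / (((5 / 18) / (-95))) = -28386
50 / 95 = 10 / 19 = 0.53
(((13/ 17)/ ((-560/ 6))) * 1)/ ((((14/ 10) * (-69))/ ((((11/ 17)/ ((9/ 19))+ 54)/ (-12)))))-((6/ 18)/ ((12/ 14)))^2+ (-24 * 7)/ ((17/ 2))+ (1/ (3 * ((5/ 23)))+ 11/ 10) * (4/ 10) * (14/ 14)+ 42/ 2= 45102602543/ 21105554400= 2.14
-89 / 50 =-1.78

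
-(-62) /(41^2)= 62 /1681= 0.04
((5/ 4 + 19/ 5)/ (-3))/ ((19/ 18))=-303/ 190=-1.59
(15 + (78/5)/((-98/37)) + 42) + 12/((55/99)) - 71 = 419/245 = 1.71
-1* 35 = -35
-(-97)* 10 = 970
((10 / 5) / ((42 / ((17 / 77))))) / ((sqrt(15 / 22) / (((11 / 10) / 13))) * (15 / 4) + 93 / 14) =-255068 / 4729800159 + 11050 * sqrt(330) / 675685737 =0.00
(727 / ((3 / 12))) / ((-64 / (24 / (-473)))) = 2181 / 946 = 2.31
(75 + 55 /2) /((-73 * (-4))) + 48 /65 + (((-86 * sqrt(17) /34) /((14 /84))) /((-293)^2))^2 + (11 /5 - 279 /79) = -90984647344379853 /375727253449204280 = -0.24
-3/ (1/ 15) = -45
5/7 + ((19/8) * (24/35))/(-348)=2881/4060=0.71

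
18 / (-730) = -9 / 365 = -0.02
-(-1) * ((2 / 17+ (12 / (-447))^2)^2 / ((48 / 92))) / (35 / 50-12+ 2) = -114756560870 / 39741762137031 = -0.00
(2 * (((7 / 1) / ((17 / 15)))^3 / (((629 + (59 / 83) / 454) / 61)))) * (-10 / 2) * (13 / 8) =-28826624019375 / 77632071854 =-371.32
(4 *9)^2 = 1296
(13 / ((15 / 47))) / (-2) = -611 / 30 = -20.37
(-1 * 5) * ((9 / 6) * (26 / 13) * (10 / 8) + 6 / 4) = -105 / 4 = -26.25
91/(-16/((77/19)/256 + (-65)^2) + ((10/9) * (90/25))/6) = 1870093407/13622494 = 137.28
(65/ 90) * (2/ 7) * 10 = 2.06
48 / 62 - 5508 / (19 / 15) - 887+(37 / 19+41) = -3057911 / 589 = -5191.70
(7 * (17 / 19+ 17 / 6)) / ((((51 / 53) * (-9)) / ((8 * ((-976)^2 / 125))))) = -1413622784 / 7695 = -183706.66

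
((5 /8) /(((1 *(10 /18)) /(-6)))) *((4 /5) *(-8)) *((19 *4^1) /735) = 5472 /1225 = 4.47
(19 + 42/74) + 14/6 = 2431/111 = 21.90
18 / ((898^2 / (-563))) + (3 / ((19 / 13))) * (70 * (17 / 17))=1100645187 / 7660838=143.67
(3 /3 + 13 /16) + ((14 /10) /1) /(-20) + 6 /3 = 3.74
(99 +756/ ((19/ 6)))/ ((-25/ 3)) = -19251/ 475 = -40.53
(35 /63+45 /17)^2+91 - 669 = -13290302 /23409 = -567.74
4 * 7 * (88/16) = 154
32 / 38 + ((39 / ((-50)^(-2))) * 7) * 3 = 38902516 / 19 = 2047500.84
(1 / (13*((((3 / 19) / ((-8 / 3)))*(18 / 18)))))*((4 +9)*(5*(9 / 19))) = -40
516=516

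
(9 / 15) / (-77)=-3 / 385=-0.01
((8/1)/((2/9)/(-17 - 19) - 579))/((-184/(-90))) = -14580/2157377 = -0.01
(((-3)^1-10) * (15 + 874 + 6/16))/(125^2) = -18499/25000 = -0.74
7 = 7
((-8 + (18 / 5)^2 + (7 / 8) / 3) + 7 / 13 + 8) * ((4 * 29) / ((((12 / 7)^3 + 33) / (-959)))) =-1026062065399 / 25441650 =-40330.01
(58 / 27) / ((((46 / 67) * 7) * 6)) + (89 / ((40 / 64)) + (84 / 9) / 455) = 241576063 / 1695330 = 142.50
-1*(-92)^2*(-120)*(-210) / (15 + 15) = -7109760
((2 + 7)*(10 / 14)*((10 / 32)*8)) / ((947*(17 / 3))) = 675 / 225386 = 0.00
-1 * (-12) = 12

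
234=234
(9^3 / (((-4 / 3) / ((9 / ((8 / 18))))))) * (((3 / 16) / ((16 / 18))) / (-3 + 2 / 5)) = 23914845 / 26624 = 898.24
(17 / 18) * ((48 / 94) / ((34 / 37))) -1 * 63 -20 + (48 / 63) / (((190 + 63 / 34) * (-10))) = -884990543 / 10730335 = -82.48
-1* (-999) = 999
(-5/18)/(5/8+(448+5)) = -20/32661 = -0.00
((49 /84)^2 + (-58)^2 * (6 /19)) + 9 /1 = 2932051 /2736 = 1071.66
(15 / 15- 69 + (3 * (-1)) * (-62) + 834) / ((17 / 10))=560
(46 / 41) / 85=46 / 3485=0.01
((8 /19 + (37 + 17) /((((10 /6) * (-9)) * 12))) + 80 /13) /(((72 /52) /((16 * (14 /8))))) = 126.89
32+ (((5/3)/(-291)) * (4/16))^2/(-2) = 780420071/24388128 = 32.00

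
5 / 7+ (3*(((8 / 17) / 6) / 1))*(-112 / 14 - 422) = -11955 / 119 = -100.46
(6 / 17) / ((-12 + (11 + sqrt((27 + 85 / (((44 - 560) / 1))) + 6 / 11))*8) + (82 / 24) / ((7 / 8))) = 25001361 / 4106720413 - 882*sqrt(220531047) / 4106720413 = 0.00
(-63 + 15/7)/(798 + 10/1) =-0.08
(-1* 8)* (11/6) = -44/3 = -14.67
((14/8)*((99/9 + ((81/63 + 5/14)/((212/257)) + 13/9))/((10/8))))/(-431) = -77123/1644696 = -0.05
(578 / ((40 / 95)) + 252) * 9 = 14622.75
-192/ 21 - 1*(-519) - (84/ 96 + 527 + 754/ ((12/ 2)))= -143.68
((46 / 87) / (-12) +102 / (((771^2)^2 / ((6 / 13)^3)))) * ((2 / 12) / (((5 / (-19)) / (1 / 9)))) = 4188359842127993 / 1350817932562317180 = 0.00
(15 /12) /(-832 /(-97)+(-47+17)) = -485 /8312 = -0.06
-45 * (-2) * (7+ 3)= 900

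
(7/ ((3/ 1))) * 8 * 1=18.67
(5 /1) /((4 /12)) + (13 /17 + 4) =336 /17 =19.76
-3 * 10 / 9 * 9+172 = 142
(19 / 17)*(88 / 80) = 209 / 170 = 1.23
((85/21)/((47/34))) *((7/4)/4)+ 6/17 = 31333/19176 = 1.63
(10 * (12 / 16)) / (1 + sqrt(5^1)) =-15 / 8 + 15 * sqrt(5) / 8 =2.32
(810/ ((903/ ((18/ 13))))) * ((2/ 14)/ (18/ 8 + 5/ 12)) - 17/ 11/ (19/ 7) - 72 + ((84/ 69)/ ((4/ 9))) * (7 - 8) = -19814000741/ 263337074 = -75.24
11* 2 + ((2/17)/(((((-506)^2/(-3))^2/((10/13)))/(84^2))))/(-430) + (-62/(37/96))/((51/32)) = -6689046638799768/84741396491323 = -78.93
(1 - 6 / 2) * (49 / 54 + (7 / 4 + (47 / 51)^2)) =-7.01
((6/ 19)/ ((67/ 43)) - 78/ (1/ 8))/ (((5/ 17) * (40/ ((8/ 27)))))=-4499866/ 286425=-15.71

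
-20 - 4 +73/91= -2111/91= -23.20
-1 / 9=-0.11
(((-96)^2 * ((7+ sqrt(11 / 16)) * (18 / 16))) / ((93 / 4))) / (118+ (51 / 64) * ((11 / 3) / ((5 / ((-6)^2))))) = 25.11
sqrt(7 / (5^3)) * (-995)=-199 * sqrt(35) / 5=-235.46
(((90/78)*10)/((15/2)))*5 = 7.69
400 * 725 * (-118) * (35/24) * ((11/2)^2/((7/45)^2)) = -436706015625/7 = -62386573660.71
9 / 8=1.12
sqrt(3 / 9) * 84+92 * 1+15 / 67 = 28 * sqrt(3)+6179 / 67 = 140.72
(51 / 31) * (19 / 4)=969 / 124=7.81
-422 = -422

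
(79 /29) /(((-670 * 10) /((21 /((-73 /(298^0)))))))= 1659 /14183900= 0.00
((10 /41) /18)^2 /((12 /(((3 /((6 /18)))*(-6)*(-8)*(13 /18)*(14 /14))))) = 650 /136161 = 0.00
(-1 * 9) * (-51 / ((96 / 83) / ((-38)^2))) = 4584339 / 8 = 573042.38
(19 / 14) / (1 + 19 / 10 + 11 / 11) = 95 / 273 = 0.35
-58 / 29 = -2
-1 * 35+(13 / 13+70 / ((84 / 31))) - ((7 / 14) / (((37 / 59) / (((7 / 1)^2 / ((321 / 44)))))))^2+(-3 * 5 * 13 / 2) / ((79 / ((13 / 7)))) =-3052865682505 / 78007910337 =-39.14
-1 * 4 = -4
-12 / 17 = -0.71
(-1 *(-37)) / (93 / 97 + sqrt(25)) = 3589 / 578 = 6.21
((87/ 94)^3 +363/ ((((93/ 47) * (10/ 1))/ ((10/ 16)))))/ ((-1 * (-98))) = 0.13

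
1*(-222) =-222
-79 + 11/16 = -1253/16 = -78.31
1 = 1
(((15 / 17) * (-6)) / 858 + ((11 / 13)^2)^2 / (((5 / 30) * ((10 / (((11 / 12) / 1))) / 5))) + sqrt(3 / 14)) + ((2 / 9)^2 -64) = -62.08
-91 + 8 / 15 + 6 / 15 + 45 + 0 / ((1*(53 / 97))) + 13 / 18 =-3991 / 90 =-44.34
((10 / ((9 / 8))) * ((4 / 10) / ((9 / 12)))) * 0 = 0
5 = 5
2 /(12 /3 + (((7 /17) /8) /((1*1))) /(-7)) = 272 /543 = 0.50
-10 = -10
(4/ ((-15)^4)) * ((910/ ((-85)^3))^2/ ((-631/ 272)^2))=33918976/ 1052202810687890625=0.00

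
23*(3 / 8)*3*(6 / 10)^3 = 5589 / 1000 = 5.59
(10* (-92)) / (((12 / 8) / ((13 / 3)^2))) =-310960 / 27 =-11517.04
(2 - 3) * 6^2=-36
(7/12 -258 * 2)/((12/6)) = -6185/24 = -257.71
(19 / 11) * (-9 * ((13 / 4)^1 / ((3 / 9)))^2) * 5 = -1300455 / 176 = -7388.95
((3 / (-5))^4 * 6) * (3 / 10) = 729 / 3125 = 0.23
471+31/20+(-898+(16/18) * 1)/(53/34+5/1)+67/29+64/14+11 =2881709111/8148420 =353.65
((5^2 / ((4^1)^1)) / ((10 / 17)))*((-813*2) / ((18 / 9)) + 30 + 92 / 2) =-62645 / 8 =-7830.62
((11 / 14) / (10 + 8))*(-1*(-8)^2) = -176 / 63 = -2.79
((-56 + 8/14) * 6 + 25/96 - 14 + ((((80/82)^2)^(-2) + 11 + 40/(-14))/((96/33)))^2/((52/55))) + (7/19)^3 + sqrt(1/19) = -1816509221187259530102929/5413124450549760000000 + sqrt(19)/19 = -335.35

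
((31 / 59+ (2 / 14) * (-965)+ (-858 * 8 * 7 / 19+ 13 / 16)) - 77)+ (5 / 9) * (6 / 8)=-1032769907 / 376656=-2741.94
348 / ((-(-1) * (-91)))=-348 / 91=-3.82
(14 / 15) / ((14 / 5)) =1 / 3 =0.33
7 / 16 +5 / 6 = 61 / 48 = 1.27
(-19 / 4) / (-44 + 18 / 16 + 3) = 38 / 319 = 0.12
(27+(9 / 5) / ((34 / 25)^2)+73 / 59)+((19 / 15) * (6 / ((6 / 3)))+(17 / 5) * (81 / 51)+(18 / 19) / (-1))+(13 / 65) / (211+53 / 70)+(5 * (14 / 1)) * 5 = 37213538765783 / 96043849740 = 387.46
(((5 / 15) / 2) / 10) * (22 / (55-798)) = -11 / 22290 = -0.00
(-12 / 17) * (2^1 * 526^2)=-6640224 / 17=-390601.41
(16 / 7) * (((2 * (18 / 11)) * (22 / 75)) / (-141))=-128 / 8225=-0.02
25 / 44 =0.57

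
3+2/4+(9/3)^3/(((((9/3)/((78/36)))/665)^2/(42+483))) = 3269701097.25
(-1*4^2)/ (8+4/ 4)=-16/ 9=-1.78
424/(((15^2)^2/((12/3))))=1696/50625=0.03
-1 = -1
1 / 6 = 0.17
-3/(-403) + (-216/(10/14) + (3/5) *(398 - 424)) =-128151/403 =-317.99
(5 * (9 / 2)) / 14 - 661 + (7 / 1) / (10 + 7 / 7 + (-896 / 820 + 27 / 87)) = -280087813 / 425208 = -658.71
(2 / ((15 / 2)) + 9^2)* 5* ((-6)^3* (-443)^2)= -17224382232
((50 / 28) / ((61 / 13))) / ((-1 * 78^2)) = -25 / 399672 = -0.00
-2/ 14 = -1/ 7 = -0.14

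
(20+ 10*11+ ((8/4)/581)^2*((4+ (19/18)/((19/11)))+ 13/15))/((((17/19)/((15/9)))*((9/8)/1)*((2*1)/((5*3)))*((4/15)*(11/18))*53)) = 1875996194200/10036701213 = 186.91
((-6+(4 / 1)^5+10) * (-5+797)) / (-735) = -271392 / 245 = -1107.72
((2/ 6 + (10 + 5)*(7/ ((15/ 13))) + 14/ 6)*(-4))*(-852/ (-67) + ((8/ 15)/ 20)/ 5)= -359268616/ 75375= -4766.42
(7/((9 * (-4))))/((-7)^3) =1/1764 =0.00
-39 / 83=-0.47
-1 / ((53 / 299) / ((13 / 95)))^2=-15108769 / 25351225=-0.60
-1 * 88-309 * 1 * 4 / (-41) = -2372 / 41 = -57.85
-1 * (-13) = 13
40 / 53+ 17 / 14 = 1461 / 742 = 1.97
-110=-110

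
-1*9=-9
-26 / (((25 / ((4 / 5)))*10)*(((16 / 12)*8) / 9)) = -351 / 5000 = -0.07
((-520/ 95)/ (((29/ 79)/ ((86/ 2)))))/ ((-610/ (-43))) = -7595692/ 168055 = -45.20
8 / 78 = 4 / 39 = 0.10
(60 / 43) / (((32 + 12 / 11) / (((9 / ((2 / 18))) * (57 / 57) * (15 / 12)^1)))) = 66825 / 15652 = 4.27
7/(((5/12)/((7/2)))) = 294/5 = 58.80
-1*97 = -97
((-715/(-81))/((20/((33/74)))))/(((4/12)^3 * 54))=1573/15984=0.10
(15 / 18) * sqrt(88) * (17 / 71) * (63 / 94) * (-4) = -3570 * sqrt(22) / 3337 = -5.02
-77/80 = -0.96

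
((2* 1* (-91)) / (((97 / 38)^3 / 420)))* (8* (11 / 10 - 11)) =332197721856 / 912673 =363983.29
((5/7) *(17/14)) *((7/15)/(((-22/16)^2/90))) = 16320/847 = 19.27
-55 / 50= -11 / 10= -1.10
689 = 689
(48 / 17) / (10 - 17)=-48 / 119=-0.40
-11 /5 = -2.20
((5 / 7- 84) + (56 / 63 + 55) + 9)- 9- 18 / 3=-2104 / 63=-33.40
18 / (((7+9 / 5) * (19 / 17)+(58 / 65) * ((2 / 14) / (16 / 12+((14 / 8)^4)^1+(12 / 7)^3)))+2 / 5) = 13753818975 / 7826983217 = 1.76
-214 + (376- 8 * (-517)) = 4298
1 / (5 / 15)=3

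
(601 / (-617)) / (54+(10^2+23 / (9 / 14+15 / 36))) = -53489 / 9648646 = -0.01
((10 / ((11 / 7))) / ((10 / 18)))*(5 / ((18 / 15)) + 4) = 1029 / 11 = 93.55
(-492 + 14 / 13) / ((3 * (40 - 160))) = 3191 / 2340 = 1.36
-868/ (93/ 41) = -1148/ 3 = -382.67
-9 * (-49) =441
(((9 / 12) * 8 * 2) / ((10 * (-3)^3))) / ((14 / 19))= -19 / 315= -0.06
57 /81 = 19 /27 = 0.70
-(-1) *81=81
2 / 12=1 / 6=0.17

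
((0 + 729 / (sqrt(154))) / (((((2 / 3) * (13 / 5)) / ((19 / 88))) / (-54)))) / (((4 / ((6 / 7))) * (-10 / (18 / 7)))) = 30292137 * sqrt(154) / 17265248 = 21.77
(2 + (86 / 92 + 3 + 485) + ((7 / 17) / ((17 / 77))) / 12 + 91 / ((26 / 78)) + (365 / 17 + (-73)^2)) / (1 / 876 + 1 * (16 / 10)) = 178018466855 / 46615411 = 3818.88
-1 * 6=-6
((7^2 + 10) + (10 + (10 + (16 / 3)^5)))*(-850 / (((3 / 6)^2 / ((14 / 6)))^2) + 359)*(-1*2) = 1416227905274 / 2187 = 647566486.18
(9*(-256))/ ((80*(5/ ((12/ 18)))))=-96/ 25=-3.84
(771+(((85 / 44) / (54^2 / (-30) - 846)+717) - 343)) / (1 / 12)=237591655 / 17292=13739.98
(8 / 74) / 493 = 4 / 18241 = 0.00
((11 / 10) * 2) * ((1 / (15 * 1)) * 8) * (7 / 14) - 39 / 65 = -1 / 75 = -0.01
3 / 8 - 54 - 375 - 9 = -437.62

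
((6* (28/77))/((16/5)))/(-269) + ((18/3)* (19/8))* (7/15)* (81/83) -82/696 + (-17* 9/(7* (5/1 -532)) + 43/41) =14180943764539/1901016562830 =7.46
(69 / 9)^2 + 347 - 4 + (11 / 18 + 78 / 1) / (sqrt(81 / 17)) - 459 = -515 / 9 + 1415* sqrt(17) / 162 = -21.21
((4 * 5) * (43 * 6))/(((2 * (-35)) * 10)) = -258/35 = -7.37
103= 103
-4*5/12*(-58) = 290/3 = 96.67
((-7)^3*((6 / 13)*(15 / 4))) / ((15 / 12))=-6174 / 13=-474.92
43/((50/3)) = 129/50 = 2.58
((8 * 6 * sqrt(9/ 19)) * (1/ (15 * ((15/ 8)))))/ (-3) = -0.39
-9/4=-2.25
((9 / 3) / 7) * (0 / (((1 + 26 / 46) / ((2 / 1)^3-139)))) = 0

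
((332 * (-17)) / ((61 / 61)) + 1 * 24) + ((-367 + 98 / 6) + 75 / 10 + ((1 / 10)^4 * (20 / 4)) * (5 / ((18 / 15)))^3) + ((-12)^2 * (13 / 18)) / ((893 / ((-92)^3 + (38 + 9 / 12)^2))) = -297742919159 / 3086208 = -96475.32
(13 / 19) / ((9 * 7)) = 13 / 1197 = 0.01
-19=-19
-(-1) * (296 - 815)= -519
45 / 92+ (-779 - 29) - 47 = -78615 / 92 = -854.51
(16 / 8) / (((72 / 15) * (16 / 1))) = 5 / 192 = 0.03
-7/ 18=-0.39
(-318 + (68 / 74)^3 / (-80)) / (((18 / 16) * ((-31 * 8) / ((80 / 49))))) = 1288651624 / 692477163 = 1.86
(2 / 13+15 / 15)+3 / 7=1.58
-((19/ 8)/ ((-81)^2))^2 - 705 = -1942268051881/ 2754990144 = -705.00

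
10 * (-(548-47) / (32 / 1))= -2505 / 16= -156.56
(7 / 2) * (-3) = -10.50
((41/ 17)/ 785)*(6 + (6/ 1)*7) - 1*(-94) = 94.15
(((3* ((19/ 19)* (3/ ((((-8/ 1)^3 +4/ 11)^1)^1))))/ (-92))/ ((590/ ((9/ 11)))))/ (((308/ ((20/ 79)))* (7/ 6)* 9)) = 9/ 433599257168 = 0.00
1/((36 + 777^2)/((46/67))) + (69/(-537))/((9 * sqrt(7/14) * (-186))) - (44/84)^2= -543855841/1982160495 + 23 * sqrt(2)/299646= -0.27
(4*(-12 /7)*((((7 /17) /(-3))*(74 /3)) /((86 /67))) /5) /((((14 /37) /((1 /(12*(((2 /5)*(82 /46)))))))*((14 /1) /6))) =2109629 /4405737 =0.48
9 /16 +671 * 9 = 96633 /16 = 6039.56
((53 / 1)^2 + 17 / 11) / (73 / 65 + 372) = 7.53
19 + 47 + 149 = 215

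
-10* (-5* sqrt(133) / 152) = 3.79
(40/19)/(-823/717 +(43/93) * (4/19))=-2.00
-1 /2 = -0.50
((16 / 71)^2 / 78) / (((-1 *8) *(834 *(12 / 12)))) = -8 / 81981783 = -0.00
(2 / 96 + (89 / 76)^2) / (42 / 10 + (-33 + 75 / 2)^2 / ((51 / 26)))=512635 / 5347854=0.10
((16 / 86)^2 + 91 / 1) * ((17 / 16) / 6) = 2861491 / 177504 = 16.12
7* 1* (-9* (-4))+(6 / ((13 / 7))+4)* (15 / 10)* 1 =262.85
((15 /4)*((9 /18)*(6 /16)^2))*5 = 675 /512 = 1.32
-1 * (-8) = 8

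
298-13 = 285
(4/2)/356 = 1/178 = 0.01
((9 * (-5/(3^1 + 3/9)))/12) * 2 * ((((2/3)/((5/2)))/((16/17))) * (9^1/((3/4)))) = -153/20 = -7.65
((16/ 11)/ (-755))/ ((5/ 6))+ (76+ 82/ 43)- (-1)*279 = 637280047/ 1785575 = 356.90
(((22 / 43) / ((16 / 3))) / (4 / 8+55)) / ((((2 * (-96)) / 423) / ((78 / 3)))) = -20163 / 203648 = -0.10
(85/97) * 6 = 510/97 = 5.26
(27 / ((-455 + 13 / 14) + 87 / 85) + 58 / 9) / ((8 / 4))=1721122 / 539127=3.19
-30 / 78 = -5 / 13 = -0.38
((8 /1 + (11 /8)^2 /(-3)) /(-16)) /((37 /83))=-117445 /113664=-1.03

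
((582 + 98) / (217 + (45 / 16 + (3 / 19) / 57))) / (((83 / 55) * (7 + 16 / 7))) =3927680 / 17791631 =0.22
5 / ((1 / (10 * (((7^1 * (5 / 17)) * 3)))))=5250 / 17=308.82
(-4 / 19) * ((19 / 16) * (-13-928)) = 941 / 4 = 235.25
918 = 918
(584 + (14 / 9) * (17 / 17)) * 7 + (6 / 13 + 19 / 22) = 10553951 / 2574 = 4100.21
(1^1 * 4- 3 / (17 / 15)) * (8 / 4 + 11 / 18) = 1081 / 306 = 3.53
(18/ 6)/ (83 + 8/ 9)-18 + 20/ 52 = -172544/ 9815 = -17.58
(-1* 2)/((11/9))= -18/11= -1.64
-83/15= -5.53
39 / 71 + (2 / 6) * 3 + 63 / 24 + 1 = 2939 / 568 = 5.17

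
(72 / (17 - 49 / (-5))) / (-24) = -15 / 134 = -0.11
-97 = -97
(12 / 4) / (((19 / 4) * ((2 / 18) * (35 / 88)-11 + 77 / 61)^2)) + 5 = 20863129859183 / 4167024253411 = 5.01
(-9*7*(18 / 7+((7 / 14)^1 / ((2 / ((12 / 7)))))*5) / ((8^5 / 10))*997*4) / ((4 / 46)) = -34052535 / 8192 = -4156.80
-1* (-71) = 71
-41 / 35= -1.17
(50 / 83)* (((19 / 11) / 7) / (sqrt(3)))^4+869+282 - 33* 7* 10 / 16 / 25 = 1202913525053243 / 1050372865080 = 1145.23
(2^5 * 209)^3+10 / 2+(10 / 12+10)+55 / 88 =7179596464523 / 24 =299149852688.46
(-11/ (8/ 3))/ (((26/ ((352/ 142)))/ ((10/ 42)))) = -605/ 6461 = -0.09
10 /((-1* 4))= -5 /2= -2.50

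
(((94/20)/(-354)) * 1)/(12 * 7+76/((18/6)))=-47/387040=-0.00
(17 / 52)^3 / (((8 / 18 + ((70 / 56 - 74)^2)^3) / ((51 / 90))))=8018016 / 60034445628045749705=0.00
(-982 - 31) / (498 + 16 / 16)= -1013 / 499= -2.03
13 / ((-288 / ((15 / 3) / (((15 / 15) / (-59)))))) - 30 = -4805 / 288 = -16.68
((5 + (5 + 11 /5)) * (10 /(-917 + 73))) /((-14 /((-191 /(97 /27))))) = -314577 /573076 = -0.55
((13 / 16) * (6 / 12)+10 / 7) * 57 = 104.58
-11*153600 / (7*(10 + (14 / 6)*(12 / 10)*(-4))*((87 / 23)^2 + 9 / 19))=3537952000 / 260001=13607.46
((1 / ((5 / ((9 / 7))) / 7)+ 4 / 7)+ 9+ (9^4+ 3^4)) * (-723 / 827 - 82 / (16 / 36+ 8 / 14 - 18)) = 407364375648 / 15485575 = 26306.05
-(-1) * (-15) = -15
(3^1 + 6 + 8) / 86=17 / 86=0.20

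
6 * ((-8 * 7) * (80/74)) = -13440/37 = -363.24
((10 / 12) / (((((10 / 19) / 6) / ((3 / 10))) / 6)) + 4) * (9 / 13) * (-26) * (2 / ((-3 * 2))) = 633 / 5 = 126.60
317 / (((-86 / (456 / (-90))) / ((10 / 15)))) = 12.45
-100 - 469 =-569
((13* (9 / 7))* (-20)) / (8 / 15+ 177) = -35100 / 18641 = -1.88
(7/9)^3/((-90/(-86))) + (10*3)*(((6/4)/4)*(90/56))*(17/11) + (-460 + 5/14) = -17429332507/40415760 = -431.25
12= 12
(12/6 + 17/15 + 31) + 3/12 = 2063/60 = 34.38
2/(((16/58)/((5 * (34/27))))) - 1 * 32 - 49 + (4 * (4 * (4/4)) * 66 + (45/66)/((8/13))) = 4855385/4752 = 1021.76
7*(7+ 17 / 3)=266 / 3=88.67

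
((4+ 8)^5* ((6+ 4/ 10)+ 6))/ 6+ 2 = 2571274/ 5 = 514254.80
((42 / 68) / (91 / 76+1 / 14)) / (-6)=-931 / 11475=-0.08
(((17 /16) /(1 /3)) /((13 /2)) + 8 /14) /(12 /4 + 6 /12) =773 /2548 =0.30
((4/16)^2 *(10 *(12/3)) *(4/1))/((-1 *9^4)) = -10/6561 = -0.00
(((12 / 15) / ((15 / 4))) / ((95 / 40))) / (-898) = -64 / 639825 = -0.00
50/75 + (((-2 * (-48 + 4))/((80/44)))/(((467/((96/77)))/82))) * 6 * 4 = 12501938/49035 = 254.96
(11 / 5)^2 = 4.84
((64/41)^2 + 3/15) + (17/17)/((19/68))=992599/159695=6.22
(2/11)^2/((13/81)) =324/1573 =0.21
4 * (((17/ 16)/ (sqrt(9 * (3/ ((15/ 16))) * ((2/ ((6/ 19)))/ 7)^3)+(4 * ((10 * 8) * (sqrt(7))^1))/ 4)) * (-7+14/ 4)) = -87465/ (608 * sqrt(1995)+470400 * sqrt(7)) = -0.07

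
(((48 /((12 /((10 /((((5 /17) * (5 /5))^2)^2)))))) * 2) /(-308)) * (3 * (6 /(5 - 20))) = 2004504 /48125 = 41.65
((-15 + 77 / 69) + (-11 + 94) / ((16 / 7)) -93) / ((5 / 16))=-77911 / 345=-225.83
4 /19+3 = 61 /19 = 3.21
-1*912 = -912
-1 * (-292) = 292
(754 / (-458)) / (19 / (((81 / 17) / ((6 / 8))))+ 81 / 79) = -3216564 / 7846685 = -0.41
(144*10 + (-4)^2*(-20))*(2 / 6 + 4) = 14560 / 3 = 4853.33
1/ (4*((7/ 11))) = 11/ 28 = 0.39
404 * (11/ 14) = 2222/ 7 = 317.43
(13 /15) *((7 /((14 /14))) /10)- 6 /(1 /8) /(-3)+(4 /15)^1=16.87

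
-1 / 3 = -0.33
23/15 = 1.53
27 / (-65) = -27 / 65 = -0.42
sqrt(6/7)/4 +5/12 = sqrt(42)/28 +5/12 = 0.65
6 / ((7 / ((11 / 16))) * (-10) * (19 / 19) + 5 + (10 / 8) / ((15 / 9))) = -88 / 1409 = -0.06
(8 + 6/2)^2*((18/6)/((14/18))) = 3267/7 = 466.71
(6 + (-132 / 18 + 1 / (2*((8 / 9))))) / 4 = -37 / 192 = -0.19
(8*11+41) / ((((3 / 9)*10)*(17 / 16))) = 3096 / 85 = 36.42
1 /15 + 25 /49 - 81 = -59111 /735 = -80.42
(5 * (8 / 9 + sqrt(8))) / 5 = 8 / 9 + 2 * sqrt(2) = 3.72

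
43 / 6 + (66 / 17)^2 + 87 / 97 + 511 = 89840647 / 168198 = 534.14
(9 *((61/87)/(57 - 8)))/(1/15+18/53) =145485/458983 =0.32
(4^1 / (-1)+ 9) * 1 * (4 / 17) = 20 / 17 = 1.18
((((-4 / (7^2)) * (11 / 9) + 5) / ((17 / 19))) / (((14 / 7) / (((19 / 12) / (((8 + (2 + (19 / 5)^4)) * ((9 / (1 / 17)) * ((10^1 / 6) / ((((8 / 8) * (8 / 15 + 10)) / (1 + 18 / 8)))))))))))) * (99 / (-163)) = -16948128725 / 110648908218303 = -0.00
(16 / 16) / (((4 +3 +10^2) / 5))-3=-316 / 107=-2.95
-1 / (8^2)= -1 / 64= -0.02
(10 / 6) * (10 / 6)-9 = -56 / 9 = -6.22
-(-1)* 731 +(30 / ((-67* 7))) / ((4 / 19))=685393 / 938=730.70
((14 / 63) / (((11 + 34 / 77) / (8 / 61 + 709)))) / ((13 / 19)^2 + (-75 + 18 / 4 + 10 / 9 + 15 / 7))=-33667615212 / 163236084119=-0.21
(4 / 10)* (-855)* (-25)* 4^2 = 136800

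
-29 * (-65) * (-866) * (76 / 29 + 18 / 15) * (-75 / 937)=467769900 / 937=499220.81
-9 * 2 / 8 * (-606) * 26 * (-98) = -3474198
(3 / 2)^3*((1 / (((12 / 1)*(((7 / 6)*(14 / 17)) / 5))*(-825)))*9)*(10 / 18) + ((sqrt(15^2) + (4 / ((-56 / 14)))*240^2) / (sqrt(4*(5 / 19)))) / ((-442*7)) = -153 / 17248 + 11517*sqrt(95) / 6188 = 18.13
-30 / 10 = -3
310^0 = 1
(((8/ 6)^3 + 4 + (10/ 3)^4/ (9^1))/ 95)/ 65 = 14644/ 4501575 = 0.00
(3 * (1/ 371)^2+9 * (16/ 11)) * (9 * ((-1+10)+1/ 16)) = 25865539785/ 24224816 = 1067.73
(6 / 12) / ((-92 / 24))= -3 / 23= -0.13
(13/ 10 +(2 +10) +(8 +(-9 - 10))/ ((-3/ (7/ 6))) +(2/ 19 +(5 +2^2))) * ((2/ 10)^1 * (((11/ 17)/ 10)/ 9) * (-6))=-14762/ 64125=-0.23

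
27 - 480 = -453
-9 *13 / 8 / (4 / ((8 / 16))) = -117 / 64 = -1.83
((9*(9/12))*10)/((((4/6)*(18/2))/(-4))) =-45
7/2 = 3.50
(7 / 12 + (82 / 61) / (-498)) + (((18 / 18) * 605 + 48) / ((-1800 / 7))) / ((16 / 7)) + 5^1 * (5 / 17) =0.94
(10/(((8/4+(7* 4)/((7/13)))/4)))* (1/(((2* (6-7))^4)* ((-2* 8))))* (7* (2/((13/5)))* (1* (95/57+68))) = -36575/33696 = -1.09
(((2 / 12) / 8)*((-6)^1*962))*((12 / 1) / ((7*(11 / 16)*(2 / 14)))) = -23088 / 11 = -2098.91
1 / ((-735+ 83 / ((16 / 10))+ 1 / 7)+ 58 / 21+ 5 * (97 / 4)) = -168 / 93907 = -0.00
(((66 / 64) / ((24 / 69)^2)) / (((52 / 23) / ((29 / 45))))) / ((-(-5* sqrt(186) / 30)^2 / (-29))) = 112556917 / 8253440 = 13.64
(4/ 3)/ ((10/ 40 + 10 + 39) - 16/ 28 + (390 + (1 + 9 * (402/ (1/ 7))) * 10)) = 112/ 21311529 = 0.00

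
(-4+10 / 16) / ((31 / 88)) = -297 / 31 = -9.58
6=6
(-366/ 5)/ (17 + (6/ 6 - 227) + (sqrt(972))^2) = -366/ 3815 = -0.10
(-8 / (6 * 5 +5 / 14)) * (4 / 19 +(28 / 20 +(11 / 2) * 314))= -18392416 / 40375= -455.54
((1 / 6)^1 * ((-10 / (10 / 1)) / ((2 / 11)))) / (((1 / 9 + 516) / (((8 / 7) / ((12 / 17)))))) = -187 / 65030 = -0.00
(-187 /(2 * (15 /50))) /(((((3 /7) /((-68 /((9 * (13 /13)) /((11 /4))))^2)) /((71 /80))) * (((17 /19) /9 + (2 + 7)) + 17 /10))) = -308748469645 /11966616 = -25800.82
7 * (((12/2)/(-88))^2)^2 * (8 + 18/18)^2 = 45927/3748096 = 0.01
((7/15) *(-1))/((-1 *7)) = 1/15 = 0.07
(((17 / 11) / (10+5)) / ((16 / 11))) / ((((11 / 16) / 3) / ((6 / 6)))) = 17 / 55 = 0.31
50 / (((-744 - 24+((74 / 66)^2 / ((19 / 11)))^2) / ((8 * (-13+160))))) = -208043866800 / 2715433487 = -76.62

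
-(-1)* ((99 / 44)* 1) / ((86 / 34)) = 153 / 172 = 0.89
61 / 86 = 0.71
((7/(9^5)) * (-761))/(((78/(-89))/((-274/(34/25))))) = -1623802775/78298974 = -20.74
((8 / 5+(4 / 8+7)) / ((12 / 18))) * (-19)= -5187 / 20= -259.35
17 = 17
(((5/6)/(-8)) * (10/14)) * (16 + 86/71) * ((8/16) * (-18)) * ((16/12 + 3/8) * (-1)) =-626275/31808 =-19.69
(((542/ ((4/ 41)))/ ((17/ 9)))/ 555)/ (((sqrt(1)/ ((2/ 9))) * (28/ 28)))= 11111/ 9435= 1.18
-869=-869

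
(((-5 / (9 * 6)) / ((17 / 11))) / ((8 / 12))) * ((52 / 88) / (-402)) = 65 / 492048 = 0.00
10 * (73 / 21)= 730 / 21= 34.76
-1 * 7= -7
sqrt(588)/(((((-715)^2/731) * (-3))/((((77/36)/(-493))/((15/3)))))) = 2107 * sqrt(3)/363899250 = 0.00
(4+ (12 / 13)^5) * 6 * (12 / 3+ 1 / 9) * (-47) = -6030865912 / 1113879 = -5414.29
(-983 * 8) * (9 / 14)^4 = -6449463 / 4802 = -1343.08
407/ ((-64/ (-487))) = 198209/ 64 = 3097.02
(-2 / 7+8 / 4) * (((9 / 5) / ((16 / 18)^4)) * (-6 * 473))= -251371593 / 17920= -14027.43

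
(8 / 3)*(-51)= -136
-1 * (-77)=77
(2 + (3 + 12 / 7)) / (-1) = -47 / 7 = -6.71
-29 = -29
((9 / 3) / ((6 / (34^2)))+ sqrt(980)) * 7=98 * sqrt(5)+ 4046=4265.13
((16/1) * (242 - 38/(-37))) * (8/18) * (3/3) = 575488/333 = 1728.19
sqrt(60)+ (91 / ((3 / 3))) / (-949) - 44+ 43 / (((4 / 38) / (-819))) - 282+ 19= -48890815 / 146+ 2*sqrt(15)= -334860.85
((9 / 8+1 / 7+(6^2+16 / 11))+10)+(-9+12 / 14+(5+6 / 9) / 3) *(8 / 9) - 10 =1654717 / 49896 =33.16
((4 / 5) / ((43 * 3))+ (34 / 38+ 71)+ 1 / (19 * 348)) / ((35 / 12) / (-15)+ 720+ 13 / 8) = 613278906 / 6153427495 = 0.10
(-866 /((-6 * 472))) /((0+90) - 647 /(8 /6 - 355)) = 459413 /137962296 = 0.00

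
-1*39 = -39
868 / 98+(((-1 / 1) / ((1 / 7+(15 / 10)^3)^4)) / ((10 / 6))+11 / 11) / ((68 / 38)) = 16872357715701 / 1792304792390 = 9.41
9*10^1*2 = 180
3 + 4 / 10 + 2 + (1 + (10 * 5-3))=53.40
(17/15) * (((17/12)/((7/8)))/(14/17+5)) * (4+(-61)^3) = -743425334/10395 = -71517.59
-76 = -76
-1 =-1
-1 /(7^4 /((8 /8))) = -1 /2401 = -0.00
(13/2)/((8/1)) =13/16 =0.81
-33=-33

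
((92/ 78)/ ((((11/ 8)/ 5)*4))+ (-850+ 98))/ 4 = -80537/ 429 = -187.73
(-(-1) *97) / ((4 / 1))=97 / 4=24.25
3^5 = 243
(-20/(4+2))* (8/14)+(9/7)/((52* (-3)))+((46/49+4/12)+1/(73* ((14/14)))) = -116661/186004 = -0.63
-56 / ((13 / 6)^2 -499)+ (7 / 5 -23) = -382356 / 17795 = -21.49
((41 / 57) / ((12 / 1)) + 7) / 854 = 4829 / 584136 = 0.01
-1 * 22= -22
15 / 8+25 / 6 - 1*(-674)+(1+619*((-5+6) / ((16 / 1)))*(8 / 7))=121843 / 168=725.26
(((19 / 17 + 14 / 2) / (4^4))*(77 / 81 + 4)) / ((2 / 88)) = 101453 / 14688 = 6.91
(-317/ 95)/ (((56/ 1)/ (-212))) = 16801/ 1330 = 12.63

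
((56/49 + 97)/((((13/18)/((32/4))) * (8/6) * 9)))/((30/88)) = 120912/455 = 265.74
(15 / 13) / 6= 5 / 26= 0.19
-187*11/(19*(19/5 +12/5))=-10285/589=-17.46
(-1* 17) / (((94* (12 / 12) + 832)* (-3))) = 17 / 2778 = 0.01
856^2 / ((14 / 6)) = 2198208 / 7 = 314029.71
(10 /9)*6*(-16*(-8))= 2560 /3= 853.33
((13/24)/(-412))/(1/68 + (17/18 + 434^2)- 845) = -663/94560030856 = -0.00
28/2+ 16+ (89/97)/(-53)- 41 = -56640/5141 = -11.02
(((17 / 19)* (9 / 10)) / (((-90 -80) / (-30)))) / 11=27 / 2090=0.01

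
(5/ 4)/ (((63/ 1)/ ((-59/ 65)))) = -59/ 3276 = -0.02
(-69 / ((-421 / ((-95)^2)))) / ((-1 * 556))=-622725 / 234076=-2.66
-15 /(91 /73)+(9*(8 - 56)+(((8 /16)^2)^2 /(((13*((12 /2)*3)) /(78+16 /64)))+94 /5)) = -222879157 /524160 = -425.21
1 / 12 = 0.08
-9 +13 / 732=-6575 / 732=-8.98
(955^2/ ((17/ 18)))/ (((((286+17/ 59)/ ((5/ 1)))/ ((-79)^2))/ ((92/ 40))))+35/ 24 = 1668378279553945/ 6891528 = 242091199.45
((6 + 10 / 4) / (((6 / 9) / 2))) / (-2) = -51 / 4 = -12.75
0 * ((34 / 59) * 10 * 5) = 0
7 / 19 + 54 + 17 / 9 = 9620 / 171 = 56.26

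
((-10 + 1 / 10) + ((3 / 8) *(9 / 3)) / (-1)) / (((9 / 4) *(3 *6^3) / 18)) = -49 / 360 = -0.14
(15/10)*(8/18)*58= 116/3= 38.67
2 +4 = 6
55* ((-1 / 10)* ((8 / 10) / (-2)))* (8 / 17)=88 / 85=1.04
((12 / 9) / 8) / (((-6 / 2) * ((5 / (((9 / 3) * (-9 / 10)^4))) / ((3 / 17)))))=-6561 / 1700000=-0.00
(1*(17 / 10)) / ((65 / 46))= 391 / 325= 1.20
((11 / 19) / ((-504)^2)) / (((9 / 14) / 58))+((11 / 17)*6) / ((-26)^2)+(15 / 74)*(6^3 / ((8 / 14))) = 12636347416955 / 164906016912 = 76.63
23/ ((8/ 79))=1817/ 8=227.12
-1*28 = -28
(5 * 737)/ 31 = 3685/ 31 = 118.87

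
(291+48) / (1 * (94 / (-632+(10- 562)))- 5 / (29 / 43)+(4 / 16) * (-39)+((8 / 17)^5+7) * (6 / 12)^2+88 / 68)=-8263499586864 / 345977315987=-23.88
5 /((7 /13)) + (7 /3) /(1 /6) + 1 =170 /7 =24.29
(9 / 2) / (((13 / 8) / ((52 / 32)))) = 9 / 2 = 4.50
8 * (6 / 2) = 24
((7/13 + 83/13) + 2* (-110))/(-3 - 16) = 2770/247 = 11.21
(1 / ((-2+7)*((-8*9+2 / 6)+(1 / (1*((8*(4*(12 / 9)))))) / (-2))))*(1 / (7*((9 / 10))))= -512 / 1156029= -0.00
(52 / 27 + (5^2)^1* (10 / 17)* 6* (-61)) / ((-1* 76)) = 617404 / 8721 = 70.80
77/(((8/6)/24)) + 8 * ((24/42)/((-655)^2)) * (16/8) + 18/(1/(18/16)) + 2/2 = 16904872331/12012700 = 1407.25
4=4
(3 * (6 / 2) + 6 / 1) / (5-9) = -15 / 4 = -3.75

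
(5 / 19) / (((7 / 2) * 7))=10 / 931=0.01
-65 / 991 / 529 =-65 / 524239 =-0.00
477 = 477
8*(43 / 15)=344 / 15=22.93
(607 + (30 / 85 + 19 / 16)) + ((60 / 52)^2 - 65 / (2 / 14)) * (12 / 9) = 503201 / 137904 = 3.65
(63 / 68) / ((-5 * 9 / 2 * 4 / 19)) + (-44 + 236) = 130427 / 680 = 191.80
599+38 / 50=14994 / 25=599.76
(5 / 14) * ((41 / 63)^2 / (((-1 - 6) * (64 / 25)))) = -210125 / 24893568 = -0.01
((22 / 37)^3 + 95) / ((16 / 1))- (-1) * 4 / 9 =46645939 / 7294032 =6.40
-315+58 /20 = -3121 /10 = -312.10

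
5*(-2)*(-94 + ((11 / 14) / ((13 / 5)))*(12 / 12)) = 85265 / 91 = 936.98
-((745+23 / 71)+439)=-84087 / 71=-1184.32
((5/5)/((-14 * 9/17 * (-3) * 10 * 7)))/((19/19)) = 17/26460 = 0.00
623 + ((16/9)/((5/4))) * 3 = 9409/15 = 627.27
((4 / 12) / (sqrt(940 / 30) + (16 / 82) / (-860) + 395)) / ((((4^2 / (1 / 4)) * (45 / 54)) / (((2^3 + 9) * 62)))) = 9705174423669 / 581824946186192 - 8190025315 * sqrt(282) / 581824946186192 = 0.02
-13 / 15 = -0.87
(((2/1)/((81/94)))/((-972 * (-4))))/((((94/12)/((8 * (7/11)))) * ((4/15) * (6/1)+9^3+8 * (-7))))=140/243432783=0.00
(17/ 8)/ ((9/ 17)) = 289/ 72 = 4.01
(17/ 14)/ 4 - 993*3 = -166807/ 56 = -2978.70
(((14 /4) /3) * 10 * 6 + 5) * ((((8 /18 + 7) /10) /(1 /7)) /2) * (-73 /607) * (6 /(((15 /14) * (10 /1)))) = -239659 /18210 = -13.16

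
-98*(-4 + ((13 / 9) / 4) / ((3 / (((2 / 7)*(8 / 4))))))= 385.26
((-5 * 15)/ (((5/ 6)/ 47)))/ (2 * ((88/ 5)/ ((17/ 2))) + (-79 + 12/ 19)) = 2277150/ 39959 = 56.99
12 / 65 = 0.18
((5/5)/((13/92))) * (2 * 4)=736/13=56.62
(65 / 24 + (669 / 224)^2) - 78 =-9990821 / 150528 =-66.37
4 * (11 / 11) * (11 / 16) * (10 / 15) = 11 / 6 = 1.83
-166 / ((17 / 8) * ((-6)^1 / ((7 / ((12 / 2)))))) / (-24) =-581 / 918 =-0.63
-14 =-14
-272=-272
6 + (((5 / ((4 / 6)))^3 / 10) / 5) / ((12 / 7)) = 699 / 64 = 10.92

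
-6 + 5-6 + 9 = 2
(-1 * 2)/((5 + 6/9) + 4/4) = -0.30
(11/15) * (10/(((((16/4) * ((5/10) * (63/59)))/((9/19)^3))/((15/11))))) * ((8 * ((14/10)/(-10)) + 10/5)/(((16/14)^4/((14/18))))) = 0.20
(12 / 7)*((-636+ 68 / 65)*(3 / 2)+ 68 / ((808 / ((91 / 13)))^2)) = -4330423707 / 2652260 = -1632.73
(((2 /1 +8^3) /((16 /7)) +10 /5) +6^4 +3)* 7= 85449 /8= 10681.12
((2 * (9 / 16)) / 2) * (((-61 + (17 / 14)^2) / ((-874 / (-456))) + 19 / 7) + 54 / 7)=-13077 / 1127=-11.60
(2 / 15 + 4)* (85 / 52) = 527 / 78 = 6.76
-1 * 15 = -15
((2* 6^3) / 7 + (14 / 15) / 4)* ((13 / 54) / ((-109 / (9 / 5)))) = -169117 / 686700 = -0.25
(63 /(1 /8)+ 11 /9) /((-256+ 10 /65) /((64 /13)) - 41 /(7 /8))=-1018528 /199233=-5.11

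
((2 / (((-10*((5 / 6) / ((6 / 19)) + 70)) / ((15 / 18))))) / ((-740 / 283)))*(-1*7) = -5943 / 967550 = -0.01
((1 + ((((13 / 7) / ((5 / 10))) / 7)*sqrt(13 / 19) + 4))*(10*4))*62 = 64480*sqrt(247) / 931 + 12400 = 13488.49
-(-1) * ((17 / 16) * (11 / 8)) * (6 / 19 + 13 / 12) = 59653 / 29184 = 2.04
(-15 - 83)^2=9604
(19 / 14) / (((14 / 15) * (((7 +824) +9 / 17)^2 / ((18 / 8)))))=4335 / 916163584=0.00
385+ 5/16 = 6165/16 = 385.31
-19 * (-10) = 190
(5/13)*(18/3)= 30/13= 2.31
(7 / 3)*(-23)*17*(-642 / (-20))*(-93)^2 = -253293749.10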